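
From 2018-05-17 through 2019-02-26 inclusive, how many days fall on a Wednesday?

40 Wednesdays

2018-05-17 is a Thursday.
That's 286 days from start to end, counting both.
286 = 7 × 40 + 6, so there are 40 full weeks plus 6 extra days.
Each full week contributes one Wednesday: 40 so far.
The 6 extra days are Thu, Fri, Sat, Sun, Mon, Tue — none qualify.
Total: 40 + 0 = 40.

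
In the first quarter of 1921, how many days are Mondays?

13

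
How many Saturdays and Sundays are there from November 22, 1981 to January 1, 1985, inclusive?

325

November 22, 1981 is a Sunday.
From November 22, 1981 to January 1, 1985 is 1137 days inclusive.
1137 = 7 × 162 + 3, so there are 162 full weeks plus 3 extra days.
Each full week contributes 2 weekend days (Sat, Sun): 162 × 2 = 324.
The 3 extra days are Sunday, Monday, Tuesday — 1 of them qualifies.
Total: 324 + 1 = 325.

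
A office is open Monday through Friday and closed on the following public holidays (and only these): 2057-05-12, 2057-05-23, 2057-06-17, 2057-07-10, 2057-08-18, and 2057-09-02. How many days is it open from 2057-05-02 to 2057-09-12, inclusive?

94

2057-05-02 is a Wednesday.
That's 134 days from start to end, counting both.
134 = 7 × 19 + 1, so there are 19 full weeks plus 1 extra day.
Each full week contributes 5 weekdays (Mon–Fri): 19 × 5 = 95.
The 1 extra day is Wednesday — 1 of them qualifies.
Total: 95 + 1 = 96.
Holidays: 2057-05-12 (Sat); 2057-05-23 (Wed); 2057-06-17 (Sun); 2057-07-10 (Tue); 2057-08-18 (Sat); 2057-09-02 (Sun).
2 of the 6 holidays fall on weekdays; the rest are weekends and were already excluded.
Business days: 96 − 2 = 94.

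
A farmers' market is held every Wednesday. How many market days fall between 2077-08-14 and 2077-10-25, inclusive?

2077-08-14 is a Saturday.
That's 73 days from start to end, counting both.
73 = 7 × 10 + 3, so there are 10 full weeks plus 3 extra days.
Each full week contributes one Wednesday: 10 so far.
The 3 extra days are Saturday, Sunday, Monday — none qualify.
Total: 10 + 0 = 10.

10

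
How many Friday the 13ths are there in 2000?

1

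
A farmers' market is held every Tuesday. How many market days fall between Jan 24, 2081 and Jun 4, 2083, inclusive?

123

Jan 24, 2081 is a Friday.
From Jan 24, 2081 to Jun 4, 2083 is 862 days inclusive.
862 = 7 × 123 + 1, so there are 123 full weeks plus 1 extra day.
Each full week contributes one Tuesday: 123 so far.
The 1 extra day is Friday — none qualify.
Total: 123 + 0 = 123.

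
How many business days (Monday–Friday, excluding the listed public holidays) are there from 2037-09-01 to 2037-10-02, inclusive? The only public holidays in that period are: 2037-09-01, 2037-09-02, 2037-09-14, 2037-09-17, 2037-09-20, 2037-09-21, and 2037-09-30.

2037-09-01 is a Tuesday.
The range spans 32 days (inclusive of both endpoints).
32 = 7 × 4 + 4, so there are 4 full weeks plus 4 extra days.
Each full week contributes 5 weekdays (Mon–Fri): 4 × 5 = 20.
The 4 extra days are Tuesday, Wednesday, Thursday, Friday — 4 of them qualify.
Total: 20 + 4 = 24.
Holidays: 2037-09-01 (Tue); 2037-09-02 (Wed); 2037-09-14 (Mon); 2037-09-17 (Thu); 2037-09-20 (Sun); 2037-09-21 (Mon); 2037-09-30 (Wed).
6 of the 7 holidays fall on weekdays; the rest are weekends and were already excluded.
Business days: 24 − 6 = 18.

18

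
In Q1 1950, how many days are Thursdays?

Jan 1, 1950 is a Sunday.
From Jan 1, 1950 to Mar 31, 1950 is 90 days inclusive.
90 = 7 × 12 + 6, so there are 12 full weeks plus 6 extra days.
Each full week contributes one Thursday: 12 so far.
The 6 extra days are Sun, Mon, Tue, Wed, Thu, Fri — 1 of them qualifies.
Total: 12 + 1 = 13.

13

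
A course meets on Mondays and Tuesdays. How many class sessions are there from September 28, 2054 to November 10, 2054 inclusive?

14

September 28, 2054 is a Monday.
From September 28, 2054 to November 10, 2054 is 44 days inclusive.
44 = 7 × 6 + 2, so there are 6 full weeks plus 2 extra days.
Each full week contributes 2 days from the set (Mon, Tue): 6 × 2 = 12.
The 2 extra days are Mon, Tue — 2 of them qualify.
Total: 12 + 2 = 14.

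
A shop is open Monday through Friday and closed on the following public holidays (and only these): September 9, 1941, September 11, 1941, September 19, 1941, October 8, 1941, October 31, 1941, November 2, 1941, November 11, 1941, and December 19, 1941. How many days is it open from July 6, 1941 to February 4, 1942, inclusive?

July 6, 1941 is a Sunday.
That's 214 days from start to end, counting both.
214 = 7 × 30 + 4, so there are 30 full weeks plus 4 extra days.
Each full week contributes 5 weekdays (Mon–Fri): 30 × 5 = 150.
The 4 extra days are Sun, Mon, Tue, Wed — 3 of them qualify.
Total: 150 + 3 = 153.
Holidays: September 9, 1941 (Tue); September 11, 1941 (Thu); September 19, 1941 (Fri); October 8, 1941 (Wed); October 31, 1941 (Fri); November 2, 1941 (Sun); November 11, 1941 (Tue); December 19, 1941 (Fri).
7 of the 8 holidays fall on weekdays; the rest are weekends and were already excluded.
Business days: 153 − 7 = 146.

146 working days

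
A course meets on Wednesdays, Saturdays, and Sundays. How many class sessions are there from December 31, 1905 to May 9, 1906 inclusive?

December 31, 1905 is a Sunday.
From December 31, 1905 to May 9, 1906 is 130 days inclusive.
130 = 7 × 18 + 4, so there are 18 full weeks plus 4 extra days.
Each full week contributes 3 days from the set (Wed, Sat, Sun): 18 × 3 = 54.
The 4 extra days are Sun, Mon, Tue, Wed — 2 of them qualify.
Total: 54 + 2 = 56.

56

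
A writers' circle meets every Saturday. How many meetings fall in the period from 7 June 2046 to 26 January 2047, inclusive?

7 June 2046 is a Thursday.
From 7 June 2046 to 26 January 2047 is 234 days inclusive.
234 = 7 × 33 + 3, so there are 33 full weeks plus 3 extra days.
Each full week contributes one Saturday: 33 so far.
The 3 extra days are Thursday, Friday, Saturday — 1 of them qualifies.
Total: 33 + 1 = 34.

34 Saturdays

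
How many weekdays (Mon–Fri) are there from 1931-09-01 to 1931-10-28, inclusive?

42

1931-09-01 is a Tuesday.
From 1931-09-01 to 1931-10-28 is 58 days inclusive.
58 = 7 × 8 + 2, so there are 8 full weeks plus 2 extra days.
Each full week contributes 5 weekdays (Mon–Fri): 8 × 5 = 40.
The 2 extra days are Tuesday, Wednesday — 2 of them qualify.
Total: 40 + 2 = 42.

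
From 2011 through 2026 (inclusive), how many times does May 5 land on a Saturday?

2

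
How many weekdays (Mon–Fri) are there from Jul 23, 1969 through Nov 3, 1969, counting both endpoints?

Jul 23, 1969 is a Wednesday.
From Jul 23, 1969 to Nov 3, 1969 is 104 days inclusive.
104 = 7 × 14 + 6, so there are 14 full weeks plus 6 extra days.
Each full week contributes 5 weekdays (Mon–Fri): 14 × 5 = 70.
The 6 extra days are Wednesday, Thursday, Friday, Saturday, Sunday, Monday — 4 of them qualify.
Total: 70 + 4 = 74.

74 weekdays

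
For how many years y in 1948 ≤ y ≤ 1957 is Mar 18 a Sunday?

2

Day of week of March 18 in each year:
1948: Thu, 1949: Fri, 1950: Sat, 1951: Sun ✓, 1952: Tue, 1953: Wed, 1954: Thu, 1955: Fri, 1956: Sun ✓, 1957: Mon
Sundays: 1951, 1956.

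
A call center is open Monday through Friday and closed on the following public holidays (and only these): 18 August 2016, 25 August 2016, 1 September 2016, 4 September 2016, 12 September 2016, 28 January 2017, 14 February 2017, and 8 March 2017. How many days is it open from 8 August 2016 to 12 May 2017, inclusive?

8 August 2016 is a Monday.
The range spans 278 days (inclusive of both endpoints).
278 = 7 × 39 + 5, so there are 39 full weeks plus 5 extra days.
Each full week contributes 5 weekdays (Mon–Fri): 39 × 5 = 195.
The 5 extra days are Monday, Tuesday, Wednesday, Thursday, Friday — 5 of them qualify.
Total: 195 + 5 = 200.
Holidays: 18 August 2016 (Thu); 25 August 2016 (Thu); 1 September 2016 (Thu); 4 September 2016 (Sun); 12 September 2016 (Mon); 28 January 2017 (Sat); 14 February 2017 (Tue); 8 March 2017 (Wed).
6 of the 8 holidays fall on weekdays; the rest are weekends and were already excluded.
Business days: 200 − 6 = 194.

194 business days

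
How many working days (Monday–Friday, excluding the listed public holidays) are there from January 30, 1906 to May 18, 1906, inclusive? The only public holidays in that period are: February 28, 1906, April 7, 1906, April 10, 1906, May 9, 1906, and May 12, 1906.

76 working days

January 30, 1906 is a Tuesday.
The range spans 109 days (inclusive of both endpoints).
109 = 7 × 15 + 4, so there are 15 full weeks plus 4 extra days.
Each full week contributes 5 weekdays (Mon–Fri): 15 × 5 = 75.
The 4 extra days are Tue, Wed, Thu, Fri — 4 of them qualify.
Total: 75 + 4 = 79.
Holidays: February 28, 1906 (Wed); April 7, 1906 (Sat); April 10, 1906 (Tue); May 9, 1906 (Wed); May 12, 1906 (Sat).
3 of the 5 holidays fall on weekdays; the rest are weekends and were already excluded.
Business days: 79 − 3 = 76.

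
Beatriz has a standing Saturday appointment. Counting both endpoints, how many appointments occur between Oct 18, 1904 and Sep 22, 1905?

48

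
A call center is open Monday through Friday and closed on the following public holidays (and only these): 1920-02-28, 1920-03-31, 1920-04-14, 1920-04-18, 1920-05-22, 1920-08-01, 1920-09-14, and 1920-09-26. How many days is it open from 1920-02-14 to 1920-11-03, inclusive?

185 business days

1920-02-14 is a Saturday.
That's 264 days from start to end, counting both.
264 = 7 × 37 + 5, so there are 37 full weeks plus 5 extra days.
Each full week contributes 5 weekdays (Mon–Fri): 37 × 5 = 185.
The 5 extra days are Saturday, Sunday, Monday, Tuesday, Wednesday — 3 of them qualify.
Total: 185 + 3 = 188.
Holidays: 1920-02-28 (Sat); 1920-03-31 (Wed); 1920-04-14 (Wed); 1920-04-18 (Sun); 1920-05-22 (Sat); 1920-08-01 (Sun); 1920-09-14 (Tue); 1920-09-26 (Sun).
3 of the 8 holidays fall on weekdays; the rest are weekends and were already excluded.
Business days: 188 − 3 = 185.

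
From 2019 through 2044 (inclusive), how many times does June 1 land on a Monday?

Day of week of June 1 in each year:
2019: Sat, 2020: Mon ✓, 2021: Tue, 2022: Wed, 2023: Thu, 2024: Sat, 2025: Sun, 2026: Mon ✓, 2027: Tue, 2028: Thu, 2029: Fri, 2030: Sat, 2031: Sun, 2032: Tue, 2033: Wed, 2034: Thu, 2035: Fri, 2036: Sun, 2037: Mon ✓, 2038: Tue, 2039: Wed, 2040: Fri, 2041: Sat, 2042: Sun, 2043: Mon ✓, 2044: Wed
Mondays: 2020, 2026, 2037, 2043.

4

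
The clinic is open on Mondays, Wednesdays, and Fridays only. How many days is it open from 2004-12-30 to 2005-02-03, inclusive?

2004-12-30 is a Thursday.
From 2004-12-30 to 2005-02-03 is 36 days inclusive.
36 = 7 × 5 + 1, so there are 5 full weeks plus 1 extra day.
Each full week contributes 3 days from the set (Mon, Wed, Fri): 5 × 3 = 15.
The 1 extra day is Thursday — none qualify.
Total: 15 + 0 = 15.

15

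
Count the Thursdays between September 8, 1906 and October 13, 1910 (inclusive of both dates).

214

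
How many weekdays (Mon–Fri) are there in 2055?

261

1 January 2055 is a Friday.
From 1 January 2055 to 31 December 2055 is 365 days inclusive.
365 = 7 × 52 + 1, so there are 52 full weeks plus 1 extra day.
Each full week contributes 5 weekdays (Mon–Fri): 52 × 5 = 260.
The 1 extra day is Fri — 1 of them qualifies.
Total: 260 + 1 = 261.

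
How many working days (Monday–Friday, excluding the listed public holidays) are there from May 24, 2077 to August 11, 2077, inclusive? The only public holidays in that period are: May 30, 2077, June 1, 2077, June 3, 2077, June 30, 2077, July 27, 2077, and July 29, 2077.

53

May 24, 2077 is a Monday.
That's 80 days from start to end, counting both.
80 = 7 × 11 + 3, so there are 11 full weeks plus 3 extra days.
Each full week contributes 5 weekdays (Mon–Fri): 11 × 5 = 55.
The 3 extra days are Mon, Tue, Wed — 3 of them qualify.
Total: 55 + 3 = 58.
Holidays: May 30, 2077 (Sun); June 1, 2077 (Tue); June 3, 2077 (Thu); June 30, 2077 (Wed); July 27, 2077 (Tue); July 29, 2077 (Thu).
5 of the 6 holidays fall on weekdays; the rest are weekends and were already excluded.
Business days: 58 − 5 = 53.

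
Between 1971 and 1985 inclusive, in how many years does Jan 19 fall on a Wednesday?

3

Day of week of January 19 in each year:
1971: Tue, 1972: Wed ✓, 1973: Fri, 1974: Sat, 1975: Sun, 1976: Mon, 1977: Wed ✓, 1978: Thu, 1979: Fri, 1980: Sat, 1981: Mon, 1982: Tue, 1983: Wed ✓, 1984: Thu, 1985: Sat
Wednesdays: 1972, 1977, 1983.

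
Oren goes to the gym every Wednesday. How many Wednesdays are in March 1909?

Mar 1, 1909 is a Monday.
That's 31 days from start to end, counting both.
31 = 7 × 4 + 3, so there are 4 full weeks plus 3 extra days.
Each full week contributes one Wednesday: 4 so far.
The 3 extra days are Mon, Tue, Wed — 1 of them qualifies.
Total: 4 + 1 = 5.

5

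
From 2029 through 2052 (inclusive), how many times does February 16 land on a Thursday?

Day of week of February 16 in each year:
2029: Fri, 2030: Sat, 2031: Sun, 2032: Mon, 2033: Wed, 2034: Thu ✓, 2035: Fri, 2036: Sat, 2037: Mon, 2038: Tue, 2039: Wed, 2040: Thu ✓, 2041: Sat, 2042: Sun, 2043: Mon, 2044: Tue, 2045: Thu ✓, 2046: Fri, 2047: Sat, 2048: Sun, 2049: Tue, 2050: Wed, 2051: Thu ✓, 2052: Fri
Thursdays: 2034, 2040, 2045, 2051.

4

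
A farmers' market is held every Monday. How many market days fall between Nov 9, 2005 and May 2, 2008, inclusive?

129 Mondays

Nov 9, 2005 is a Wednesday.
From Nov 9, 2005 to May 2, 2008 is 906 days inclusive.
906 = 7 × 129 + 3, so there are 129 full weeks plus 3 extra days.
Each full week contributes one Monday: 129 so far.
The 3 extra days are Wed, Thu, Fri — none qualify.
Total: 129 + 0 = 129.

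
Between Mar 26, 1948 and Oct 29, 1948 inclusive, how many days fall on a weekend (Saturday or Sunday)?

Mar 26, 1948 is a Friday.
That's 218 days from start to end, counting both.
218 = 7 × 31 + 1, so there are 31 full weeks plus 1 extra day.
Each full week contributes 2 weekend days (Sat, Sun): 31 × 2 = 62.
The 1 extra day is Friday — none qualify.
Total: 62 + 0 = 62.

62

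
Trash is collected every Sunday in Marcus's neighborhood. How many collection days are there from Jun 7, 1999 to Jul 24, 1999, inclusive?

6

Jun 7, 1999 is a Monday.
That's 48 days from start to end, counting both.
48 = 7 × 6 + 6, so there are 6 full weeks plus 6 extra days.
Each full week contributes one Sunday: 6 so far.
The 6 extra days are Mon, Tue, Wed, Thu, Fri, Sat — none qualify.
Total: 6 + 0 = 6.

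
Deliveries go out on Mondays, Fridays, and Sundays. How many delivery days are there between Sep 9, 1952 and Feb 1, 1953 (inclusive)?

Sep 9, 1952 is a Tuesday.
From Sep 9, 1952 to Feb 1, 1953 is 146 days inclusive.
146 = 7 × 20 + 6, so there are 20 full weeks plus 6 extra days.
Each full week contributes 3 days from the set (Mon, Fri, Sun): 20 × 3 = 60.
The 6 extra days are Tuesday, Wednesday, Thursday, Friday, Saturday, Sunday — 2 of them qualify.
Total: 60 + 2 = 62.

62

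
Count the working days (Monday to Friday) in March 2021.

23

1 March 2021 is a Monday.
That's 31 days from start to end, counting both.
31 = 7 × 4 + 3, so there are 4 full weeks plus 3 extra days.
Each full week contributes 5 weekdays (Mon–Fri): 4 × 5 = 20.
The 3 extra days are Mon, Tue, Wed — 3 of them qualify.
Total: 20 + 3 = 23.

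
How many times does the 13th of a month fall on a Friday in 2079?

2

The 13th falls on a Friday when the month's 13th has weekday Fri.
Jan 13 is Fri ✓; Feb 13 is Mon; Mar 13 is Mon; Apr 13 is Thu; May 13 is Sat; Jun 13 is Tue; Jul 13 is Thu; Aug 13 is Sun; Sep 13 is Wed; Oct 13 is Fri ✓; Nov 13 is Mon; Dec 13 is Wed.
Friday the 13ths: Jan, Oct.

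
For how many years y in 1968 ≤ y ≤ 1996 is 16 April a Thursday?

4

Day of week of April 16 in each year:
1968: Tue, 1969: Wed, 1970: Thu ✓, 1971: Fri, 1972: Sun, 1973: Mon, 1974: Tue, 1975: Wed, 1976: Fri, 1977: Sat, 1978: Sun, 1979: Mon, 1980: Wed, 1981: Thu ✓, 1982: Fri, 1983: Sat, 1984: Mon, 1985: Tue, 1986: Wed, 1987: Thu ✓, 1988: Sat, 1989: Sun, 1990: Mon, 1991: Tue, 1992: Thu ✓, 1993: Fri, 1994: Sat, 1995: Sun, 1996: Tue
Thursdays: 1970, 1981, 1987, 1992.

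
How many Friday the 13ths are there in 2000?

The 13th falls on a Friday when the month's 13th has weekday Fri.
Jan 13 is Thu; Feb 13 is Sun; Mar 13 is Mon; Apr 13 is Thu; May 13 is Sat; Jun 13 is Tue; Jul 13 is Thu; Aug 13 is Sun; Sep 13 is Wed; Oct 13 is Fri ✓; Nov 13 is Mon; Dec 13 is Wed.
Friday the 13ths: Oct.

1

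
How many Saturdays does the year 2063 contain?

52

2063-01-01 is a Monday.
The range spans 365 days (inclusive of both endpoints).
365 = 7 × 52 + 1, so there are 52 full weeks plus 1 extra day.
Each full week contributes one Saturday: 52 so far.
The 1 extra day is Mon — none qualify.
Total: 52 + 0 = 52.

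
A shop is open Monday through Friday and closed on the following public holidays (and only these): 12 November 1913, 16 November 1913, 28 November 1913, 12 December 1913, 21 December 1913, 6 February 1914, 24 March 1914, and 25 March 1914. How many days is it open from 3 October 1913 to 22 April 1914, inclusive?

138 working days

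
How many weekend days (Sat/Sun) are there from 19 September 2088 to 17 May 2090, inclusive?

19 September 2088 is a Sunday.
The range spans 606 days (inclusive of both endpoints).
606 = 7 × 86 + 4, so there are 86 full weeks plus 4 extra days.
Each full week contributes 2 weekend days (Sat, Sun): 86 × 2 = 172.
The 4 extra days are Sunday, Monday, Tuesday, Wednesday — 1 of them qualifies.
Total: 172 + 1 = 173.

173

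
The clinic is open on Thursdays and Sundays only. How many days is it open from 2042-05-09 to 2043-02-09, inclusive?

79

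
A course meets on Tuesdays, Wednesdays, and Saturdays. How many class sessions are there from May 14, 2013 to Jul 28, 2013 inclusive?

May 14, 2013 is a Tuesday.
From May 14, 2013 to Jul 28, 2013 is 76 days inclusive.
76 = 7 × 10 + 6, so there are 10 full weeks plus 6 extra days.
Each full week contributes 3 days from the set (Tue, Wed, Sat): 10 × 3 = 30.
The 6 extra days are Tuesday, Wednesday, Thursday, Friday, Saturday, Sunday — 3 of them qualify.
Total: 30 + 3 = 33.

33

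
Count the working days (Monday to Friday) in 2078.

1 January 2078 is a Saturday.
That's 365 days from start to end, counting both.
365 = 7 × 52 + 1, so there are 52 full weeks plus 1 extra day.
Each full week contributes 5 weekdays (Mon–Fri): 52 × 5 = 260.
The 1 extra day is Saturday — none qualify.
Total: 260 + 0 = 260.

260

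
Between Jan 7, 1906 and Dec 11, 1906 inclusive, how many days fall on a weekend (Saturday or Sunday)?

Jan 7, 1906 is a Sunday.
The range spans 339 days (inclusive of both endpoints).
339 = 7 × 48 + 3, so there are 48 full weeks plus 3 extra days.
Each full week contributes 2 weekend days (Sat, Sun): 48 × 2 = 96.
The 3 extra days are Sunday, Monday, Tuesday — 1 of them qualifies.
Total: 96 + 1 = 97.

97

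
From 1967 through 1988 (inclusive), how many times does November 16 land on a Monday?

Day of week of November 16 in each year:
1967: Thu, 1968: Sat, 1969: Sun, 1970: Mon ✓, 1971: Tue, 1972: Thu, 1973: Fri, 1974: Sat, 1975: Sun, 1976: Tue, 1977: Wed, 1978: Thu, 1979: Fri, 1980: Sun, 1981: Mon ✓, 1982: Tue, 1983: Wed, 1984: Fri, 1985: Sat, 1986: Sun, 1987: Mon ✓, 1988: Wed
Mondays: 1970, 1981, 1987.

3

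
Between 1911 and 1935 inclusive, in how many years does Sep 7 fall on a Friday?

4

Day of week of September 7 in each year:
1911: Thu, 1912: Sat, 1913: Sun, 1914: Mon, 1915: Tue, 1916: Thu, 1917: Fri ✓, 1918: Sat, 1919: Sun, 1920: Tue, 1921: Wed, 1922: Thu, 1923: Fri ✓, 1924: Sun, 1925: Mon, 1926: Tue, 1927: Wed, 1928: Fri ✓, 1929: Sat, 1930: Sun, 1931: Mon, 1932: Wed, 1933: Thu, 1934: Fri ✓, 1935: Sat
Fridays: 1917, 1923, 1928, 1934.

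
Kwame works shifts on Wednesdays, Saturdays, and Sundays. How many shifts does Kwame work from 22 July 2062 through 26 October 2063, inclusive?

198

22 July 2062 is a Saturday.
The range spans 462 days (inclusive of both endpoints).
462 = 7 × 66, so the span is exactly 66 full weeks.
Each full week contributes 3 days from the set (Wed, Sat, Sun): 66 × 3 = 198.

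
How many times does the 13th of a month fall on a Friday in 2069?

2

The 13th falls on a Friday when the month's 13th has weekday Fri.
Jan 13 is Sun; Feb 13 is Wed; Mar 13 is Wed; Apr 13 is Sat; May 13 is Mon; Jun 13 is Thu; Jul 13 is Sat; Aug 13 is Tue; Sep 13 is Fri ✓; Oct 13 is Sun; Nov 13 is Wed; Dec 13 is Fri ✓.
Friday the 13ths: Sep, Dec.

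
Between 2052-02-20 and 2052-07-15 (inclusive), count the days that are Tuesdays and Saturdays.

42

2052-02-20 is a Tuesday.
That's 147 days from start to end, counting both.
147 = 7 × 21, so the span is exactly 21 full weeks.
Each full week contributes 2 days from the set (Tue, Sat): 21 × 2 = 42.
Total: 42.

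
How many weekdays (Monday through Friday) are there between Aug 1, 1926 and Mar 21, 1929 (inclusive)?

689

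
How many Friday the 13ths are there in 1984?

3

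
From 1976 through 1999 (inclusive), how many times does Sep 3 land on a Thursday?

4

Day of week of September 3 in each year:
1976: Fri, 1977: Sat, 1978: Sun, 1979: Mon, 1980: Wed, 1981: Thu ✓, 1982: Fri, 1983: Sat, 1984: Mon, 1985: Tue, 1986: Wed, 1987: Thu ✓, 1988: Sat, 1989: Sun, 1990: Mon, 1991: Tue, 1992: Thu ✓, 1993: Fri, 1994: Sat, 1995: Sun, 1996: Tue, 1997: Wed, 1998: Thu ✓, 1999: Fri
Thursdays: 1981, 1987, 1992, 1998.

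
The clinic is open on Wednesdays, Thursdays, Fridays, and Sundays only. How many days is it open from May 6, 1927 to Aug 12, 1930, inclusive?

682

May 6, 1927 is a Friday.
From May 6, 1927 to Aug 12, 1930 is 1195 days inclusive.
1195 = 7 × 170 + 5, so there are 170 full weeks plus 5 extra days.
Each full week contributes 4 days from the set (Wed, Thu, Fri, Sun): 170 × 4 = 680.
The 5 extra days are Fri, Sat, Sun, Mon, Tue — 2 of them qualify.
Total: 680 + 2 = 682.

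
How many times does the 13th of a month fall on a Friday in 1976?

The 13th falls on a Friday when the month's 13th has weekday Fri.
Jan 13 is Tue; Feb 13 is Fri ✓; Mar 13 is Sat; Apr 13 is Tue; May 13 is Thu; Jun 13 is Sun; Jul 13 is Tue; Aug 13 is Fri ✓; Sep 13 is Mon; Oct 13 is Wed; Nov 13 is Sat; Dec 13 is Mon.
Friday the 13ths: Feb, Aug.

2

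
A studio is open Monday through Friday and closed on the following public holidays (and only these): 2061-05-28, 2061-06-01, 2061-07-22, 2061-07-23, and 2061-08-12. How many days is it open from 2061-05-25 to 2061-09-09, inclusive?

75

2061-05-25 is a Wednesday.
From 2061-05-25 to 2061-09-09 is 108 days inclusive.
108 = 7 × 15 + 3, so there are 15 full weeks plus 3 extra days.
Each full week contributes 5 weekdays (Mon–Fri): 15 × 5 = 75.
The 3 extra days are Wednesday, Thursday, Friday — 3 of them qualify.
Total: 75 + 3 = 78.
Holidays: 2061-05-28 (Sat); 2061-06-01 (Wed); 2061-07-22 (Fri); 2061-07-23 (Sat); 2061-08-12 (Fri).
3 of the 5 holidays fall on weekdays; the rest are weekends and were already excluded.
Business days: 78 − 3 = 75.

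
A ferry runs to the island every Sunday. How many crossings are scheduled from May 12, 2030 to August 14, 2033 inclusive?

May 12, 2030 is a Sunday.
That's 1191 days from start to end, counting both.
1191 = 7 × 170 + 1, so there are 170 full weeks plus 1 extra day.
Each full week contributes one Sunday: 170 so far.
The 1 extra day is Sunday — 1 of them qualifies.
Total: 170 + 1 = 171.

171 Sundays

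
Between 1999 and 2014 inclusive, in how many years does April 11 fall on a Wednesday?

Day of week of April 11 in each year:
1999: Sun, 2000: Tue, 2001: Wed ✓, 2002: Thu, 2003: Fri, 2004: Sun, 2005: Mon, 2006: Tue, 2007: Wed ✓, 2008: Fri, 2009: Sat, 2010: Sun, 2011: Mon, 2012: Wed ✓, 2013: Thu, 2014: Fri
Wednesdays: 2001, 2007, 2012.

3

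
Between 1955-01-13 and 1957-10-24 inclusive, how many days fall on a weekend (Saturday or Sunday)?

1955-01-13 is a Thursday.
From 1955-01-13 to 1957-10-24 is 1016 days inclusive.
1016 = 7 × 145 + 1, so there are 145 full weeks plus 1 extra day.
Each full week contributes 2 weekend days (Sat, Sun): 145 × 2 = 290.
The 1 extra day is Thursday — none qualify.
Total: 290 + 0 = 290.

290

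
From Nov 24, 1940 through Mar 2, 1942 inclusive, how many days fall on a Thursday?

66 Thursdays

Nov 24, 1940 is a Sunday.
From Nov 24, 1940 to Mar 2, 1942 is 464 days inclusive.
464 = 7 × 66 + 2, so there are 66 full weeks plus 2 extra days.
Each full week contributes one Thursday: 66 so far.
The 2 extra days are Sun, Mon — none qualify.
Total: 66 + 0 = 66.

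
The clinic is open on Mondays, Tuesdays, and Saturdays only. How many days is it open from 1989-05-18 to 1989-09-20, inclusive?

54

1989-05-18 is a Thursday.
From 1989-05-18 to 1989-09-20 is 126 days inclusive.
126 = 7 × 18, so the span is exactly 18 full weeks.
Each full week contributes 3 days from the set (Mon, Tue, Sat): 18 × 3 = 54.
Total: 54.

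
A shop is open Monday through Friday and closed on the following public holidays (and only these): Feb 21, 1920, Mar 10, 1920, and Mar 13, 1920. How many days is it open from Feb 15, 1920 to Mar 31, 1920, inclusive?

32

Feb 15, 1920 is a Sunday.
That's 46 days from start to end, counting both.
46 = 7 × 6 + 4, so there are 6 full weeks plus 4 extra days.
Each full week contributes 5 weekdays (Mon–Fri): 6 × 5 = 30.
The 4 extra days are Sun, Mon, Tue, Wed — 3 of them qualify.
Total: 30 + 3 = 33.
Holidays: Feb 21, 1920 (Sat); Mar 10, 1920 (Wed); Mar 13, 1920 (Sat).
1 of the 3 holidays fall on weekdays; the rest are weekends and were already excluded.
Business days: 33 − 1 = 32.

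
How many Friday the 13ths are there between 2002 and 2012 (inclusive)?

19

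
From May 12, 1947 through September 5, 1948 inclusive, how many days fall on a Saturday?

69 Saturdays

May 12, 1947 is a Monday.
From May 12, 1947 to September 5, 1948 is 483 days inclusive.
483 = 7 × 69, so the span is exactly 69 full weeks.
Each full week contributes one Saturday: 69 so far.
Total: 69.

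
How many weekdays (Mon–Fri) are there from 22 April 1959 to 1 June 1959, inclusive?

29

22 April 1959 is a Wednesday.
That's 41 days from start to end, counting both.
41 = 7 × 5 + 6, so there are 5 full weeks plus 6 extra days.
Each full week contributes 5 weekdays (Mon–Fri): 5 × 5 = 25.
The 6 extra days are Wed, Thu, Fri, Sat, Sun, Mon — 4 of them qualify.
Total: 25 + 4 = 29.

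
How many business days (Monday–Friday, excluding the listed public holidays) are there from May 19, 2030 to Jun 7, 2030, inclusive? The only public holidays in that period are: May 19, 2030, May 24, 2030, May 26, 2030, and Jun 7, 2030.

May 19, 2030 is a Sunday.
The range spans 20 days (inclusive of both endpoints).
20 = 7 × 2 + 6, so there are 2 full weeks plus 6 extra days.
Each full week contributes 5 weekdays (Mon–Fri): 2 × 5 = 10.
The 6 extra days are Sun, Mon, Tue, Wed, Thu, Fri — 5 of them qualify.
Total: 10 + 5 = 15.
Holidays: May 19, 2030 (Sun); May 24, 2030 (Fri); May 26, 2030 (Sun); Jun 7, 2030 (Fri).
2 of the 4 holidays fall on weekdays; the rest are weekends and were already excluded.
Business days: 15 − 2 = 13.

13 business days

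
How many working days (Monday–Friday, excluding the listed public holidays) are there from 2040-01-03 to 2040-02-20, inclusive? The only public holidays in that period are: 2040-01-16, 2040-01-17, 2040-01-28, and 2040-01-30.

32 working days

2040-01-03 is a Tuesday.
The range spans 49 days (inclusive of both endpoints).
49 = 7 × 7, so the span is exactly 7 full weeks.
Each full week contributes 5 weekdays (Mon–Fri): 7 × 5 = 35.
Total: 35.
Holidays: 2040-01-16 (Mon); 2040-01-17 (Tue); 2040-01-28 (Sat); 2040-01-30 (Mon).
3 of the 4 holidays fall on weekdays; the rest are weekends and were already excluded.
Business days: 35 − 3 = 32.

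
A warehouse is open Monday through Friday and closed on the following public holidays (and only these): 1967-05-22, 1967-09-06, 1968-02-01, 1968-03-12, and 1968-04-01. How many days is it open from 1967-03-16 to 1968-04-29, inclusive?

288

1967-03-16 is a Thursday.
The range spans 411 days (inclusive of both endpoints).
411 = 7 × 58 + 5, so there are 58 full weeks plus 5 extra days.
Each full week contributes 5 weekdays (Mon–Fri): 58 × 5 = 290.
The 5 extra days are Thursday, Friday, Saturday, Sunday, Monday — 3 of them qualify.
Total: 290 + 3 = 293.
Holidays: 1967-05-22 (Mon); 1967-09-06 (Wed); 1968-02-01 (Thu); 1968-03-12 (Tue); 1968-04-01 (Mon).
All 5 holidays fall on weekdays, so subtract 5.
Business days: 293 − 5 = 288.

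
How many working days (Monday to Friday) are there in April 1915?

1915-04-01 is a Thursday.
That's 30 days from start to end, counting both.
30 = 7 × 4 + 2, so there are 4 full weeks plus 2 extra days.
Each full week contributes 5 weekdays (Mon–Fri): 4 × 5 = 20.
The 2 extra days are Thu, Fri — 2 of them qualify.
Total: 20 + 2 = 22.

22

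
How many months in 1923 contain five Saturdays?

A month has five Saturdays exactly when Saturday falls within its first (length − 28) days.
Jan: 31 days, starts Mon → 5 of Mon, Tue, Wed
Feb: 28 days, starts Thu → 5 of (none)
Mar: 31 days, starts Thu → 5 of Thu, Fri, Sat ✓
Apr: 30 days, starts Sun → 5 of Sun, Mon
May: 31 days, starts Tue → 5 of Tue, Wed, Thu
Jun: 30 days, starts Fri → 5 of Fri, Sat ✓
Jul: 31 days, starts Sun → 5 of Sun, Mon, Tue
Aug: 31 days, starts Wed → 5 of Wed, Thu, Fri
Sep: 30 days, starts Sat → 5 of Sat, Sun ✓
Oct: 31 days, starts Mon → 5 of Mon, Tue, Wed
Nov: 30 days, starts Thu → 5 of Thu, Fri
Dec: 31 days, starts Sat → 5 of Sat, Sun, Mon ✓
Months with five Saturdays: Mar, Jun, Sep, Dec.

4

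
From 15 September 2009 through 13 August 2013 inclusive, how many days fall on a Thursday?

15 September 2009 is a Tuesday.
That's 1429 days from start to end, counting both.
1429 = 7 × 204 + 1, so there are 204 full weeks plus 1 extra day.
Each full week contributes one Thursday: 204 so far.
The 1 extra day is Tue — none qualify.
Total: 204 + 0 = 204.

204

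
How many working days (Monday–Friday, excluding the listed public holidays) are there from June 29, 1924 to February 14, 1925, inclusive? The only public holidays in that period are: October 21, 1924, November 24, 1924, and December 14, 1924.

June 29, 1924 is a Sunday.
That's 231 days from start to end, counting both.
231 = 7 × 33, so the span is exactly 33 full weeks.
Each full week contributes 5 weekdays (Mon–Fri): 33 × 5 = 165.
Holidays: October 21, 1924 (Tue); November 24, 1924 (Mon); December 14, 1924 (Sun).
2 of the 3 holidays fall on weekdays; the rest are weekends and were already excluded.
Business days: 165 − 2 = 163.

163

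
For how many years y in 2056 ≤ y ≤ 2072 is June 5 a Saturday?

2

Day of week of June 5 in each year:
2056: Mon, 2057: Tue, 2058: Wed, 2059: Thu, 2060: Sat ✓, 2061: Sun, 2062: Mon, 2063: Tue, 2064: Thu, 2065: Fri, 2066: Sat ✓, 2067: Sun, 2068: Tue, 2069: Wed, 2070: Thu, 2071: Fri, 2072: Sun
Saturdays: 2060, 2066.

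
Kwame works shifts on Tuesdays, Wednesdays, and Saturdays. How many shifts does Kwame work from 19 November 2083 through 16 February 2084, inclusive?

39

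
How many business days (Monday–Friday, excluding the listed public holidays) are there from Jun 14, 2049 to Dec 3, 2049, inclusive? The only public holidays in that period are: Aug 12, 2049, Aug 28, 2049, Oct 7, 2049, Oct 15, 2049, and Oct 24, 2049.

Jun 14, 2049 is a Monday.
The range spans 173 days (inclusive of both endpoints).
173 = 7 × 24 + 5, so there are 24 full weeks plus 5 extra days.
Each full week contributes 5 weekdays (Mon–Fri): 24 × 5 = 120.
The 5 extra days are Mon, Tue, Wed, Thu, Fri — 5 of them qualify.
Total: 120 + 5 = 125.
Holidays: Aug 12, 2049 (Thu); Aug 28, 2049 (Sat); Oct 7, 2049 (Thu); Oct 15, 2049 (Fri); Oct 24, 2049 (Sun).
3 of the 5 holidays fall on weekdays; the rest are weekends and were already excluded.
Business days: 125 − 3 = 122.

122 business days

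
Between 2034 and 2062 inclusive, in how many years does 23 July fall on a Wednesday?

Day of week of July 23 in each year:
2034: Sun, 2035: Mon, 2036: Wed ✓, 2037: Thu, 2038: Fri, 2039: Sat, 2040: Mon, 2041: Tue, 2042: Wed ✓, 2043: Thu, 2044: Sat, 2045: Sun, 2046: Mon, 2047: Tue, 2048: Thu, 2049: Fri, 2050: Sat, 2051: Sun, 2052: Tue, 2053: Wed ✓, 2054: Thu, 2055: Fri, 2056: Sun, 2057: Mon, 2058: Tue, 2059: Wed ✓, 2060: Fri, 2061: Sat, 2062: Sun
Wednesdays: 2036, 2042, 2053, 2059.

4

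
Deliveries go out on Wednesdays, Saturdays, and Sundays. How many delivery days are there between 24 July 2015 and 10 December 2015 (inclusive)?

60

24 July 2015 is a Friday.
That's 140 days from start to end, counting both.
140 = 7 × 20, so the span is exactly 20 full weeks.
Each full week contributes 3 days from the set (Wed, Sat, Sun): 20 × 3 = 60.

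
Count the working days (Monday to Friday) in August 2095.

23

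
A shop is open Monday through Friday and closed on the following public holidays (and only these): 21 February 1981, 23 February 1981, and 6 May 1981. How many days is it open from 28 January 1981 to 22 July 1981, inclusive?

28 January 1981 is a Wednesday.
That's 176 days from start to end, counting both.
176 = 7 × 25 + 1, so there are 25 full weeks plus 1 extra day.
Each full week contributes 5 weekdays (Mon–Fri): 25 × 5 = 125.
The 1 extra day is Wednesday — 1 of them qualifies.
Total: 125 + 1 = 126.
Holidays: 21 February 1981 (Sat); 23 February 1981 (Mon); 6 May 1981 (Wed).
2 of the 3 holidays fall on weekdays; the rest are weekends and were already excluded.
Business days: 126 − 2 = 124.

124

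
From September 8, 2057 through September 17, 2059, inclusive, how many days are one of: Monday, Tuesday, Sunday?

318

September 8, 2057 is a Saturday.
From September 8, 2057 to September 17, 2059 is 740 days inclusive.
740 = 7 × 105 + 5, so there are 105 full weeks plus 5 extra days.
Each full week contributes 3 days from the set (Mon, Tue, Sun): 105 × 3 = 315.
The 5 extra days are Sat, Sun, Mon, Tue, Wed — 3 of them qualify.
Total: 315 + 3 = 318.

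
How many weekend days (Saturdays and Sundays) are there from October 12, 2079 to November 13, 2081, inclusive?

218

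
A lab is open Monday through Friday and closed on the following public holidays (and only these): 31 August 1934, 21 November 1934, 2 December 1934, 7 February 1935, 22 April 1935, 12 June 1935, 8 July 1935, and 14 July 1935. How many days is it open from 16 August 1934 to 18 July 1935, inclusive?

235

16 August 1934 is a Thursday.
The range spans 337 days (inclusive of both endpoints).
337 = 7 × 48 + 1, so there are 48 full weeks plus 1 extra day.
Each full week contributes 5 weekdays (Mon–Fri): 48 × 5 = 240.
The 1 extra day is Thursday — 1 of them qualifies.
Total: 240 + 1 = 241.
Holidays: 31 August 1934 (Fri); 21 November 1934 (Wed); 2 December 1934 (Sun); 7 February 1935 (Thu); 22 April 1935 (Mon); 12 June 1935 (Wed); 8 July 1935 (Mon); 14 July 1935 (Sun).
6 of the 8 holidays fall on weekdays; the rest are weekends and were already excluded.
Business days: 241 − 6 = 235.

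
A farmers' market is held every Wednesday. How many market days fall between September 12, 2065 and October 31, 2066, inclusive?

59 Wednesdays

September 12, 2065 is a Saturday.
From September 12, 2065 to October 31, 2066 is 415 days inclusive.
415 = 7 × 59 + 2, so there are 59 full weeks plus 2 extra days.
Each full week contributes one Wednesday: 59 so far.
The 2 extra days are Saturday, Sunday — none qualify.
Total: 59 + 0 = 59.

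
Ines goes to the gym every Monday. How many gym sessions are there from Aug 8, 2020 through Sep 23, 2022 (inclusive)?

Aug 8, 2020 is a Saturday.
The range spans 777 days (inclusive of both endpoints).
777 = 7 × 111, so the span is exactly 111 full weeks.
Each full week contributes one Monday: 111 so far.
Total: 111.

111 Mondays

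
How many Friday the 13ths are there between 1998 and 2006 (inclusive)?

Friday-the-13ths by year:
1998: Feb, Mar, Nov
1999: Aug
2000: Oct
2001: Apr, Jul
2002: Sep, Dec
2003: Jun
2004: Feb, Aug
2005: May
2006: Jan, Oct

15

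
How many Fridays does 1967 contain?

Jan 1, 1967 is a Sunday.
From Jan 1, 1967 to Dec 31, 1967 is 365 days inclusive.
365 = 7 × 52 + 1, so there are 52 full weeks plus 1 extra day.
Each full week contributes one Friday: 52 so far.
The 1 extra day is Sun — none qualify.
Total: 52 + 0 = 52.

52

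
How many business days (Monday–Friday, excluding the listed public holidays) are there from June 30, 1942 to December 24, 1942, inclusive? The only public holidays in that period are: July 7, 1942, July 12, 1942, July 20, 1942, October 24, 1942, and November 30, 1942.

125

June 30, 1942 is a Tuesday.
The range spans 178 days (inclusive of both endpoints).
178 = 7 × 25 + 3, so there are 25 full weeks plus 3 extra days.
Each full week contributes 5 weekdays (Mon–Fri): 25 × 5 = 125.
The 3 extra days are Tue, Wed, Thu — 3 of them qualify.
Total: 125 + 3 = 128.
Holidays: July 7, 1942 (Tue); July 12, 1942 (Sun); July 20, 1942 (Mon); October 24, 1942 (Sat); November 30, 1942 (Mon).
3 of the 5 holidays fall on weekdays; the rest are weekends and were already excluded.
Business days: 128 − 3 = 125.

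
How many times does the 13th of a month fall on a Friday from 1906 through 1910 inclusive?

Friday-the-13ths by year:
1906: Apr, Jul
1907: Sep, Dec
1908: Mar, Nov
1909: Aug
1910: May

8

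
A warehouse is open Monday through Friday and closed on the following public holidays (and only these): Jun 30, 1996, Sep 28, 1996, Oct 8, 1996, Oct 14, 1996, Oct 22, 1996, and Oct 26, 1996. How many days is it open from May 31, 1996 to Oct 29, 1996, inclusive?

May 31, 1996 is a Friday.
From May 31, 1996 to Oct 29, 1996 is 152 days inclusive.
152 = 7 × 21 + 5, so there are 21 full weeks plus 5 extra days.
Each full week contributes 5 weekdays (Mon–Fri): 21 × 5 = 105.
The 5 extra days are Fri, Sat, Sun, Mon, Tue — 3 of them qualify.
Total: 105 + 3 = 108.
Holidays: Jun 30, 1996 (Sun); Sep 28, 1996 (Sat); Oct 8, 1996 (Tue); Oct 14, 1996 (Mon); Oct 22, 1996 (Tue); Oct 26, 1996 (Sat).
3 of the 6 holidays fall on weekdays; the rest are weekends and were already excluded.
Business days: 108 − 3 = 105.

105 business days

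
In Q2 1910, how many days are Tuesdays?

1910-04-01 is a Friday.
That's 91 days from start to end, counting both.
91 = 7 × 13, so the span is exactly 13 full weeks.
Each full week contributes one Tuesday: 13 so far.

13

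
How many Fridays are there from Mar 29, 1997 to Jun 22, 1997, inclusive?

12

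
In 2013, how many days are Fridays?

Jan 1, 2013 is a Tuesday.
That's 365 days from start to end, counting both.
365 = 7 × 52 + 1, so there are 52 full weeks plus 1 extra day.
Each full week contributes one Friday: 52 so far.
The 1 extra day is Tuesday — none qualify.
Total: 52 + 0 = 52.

52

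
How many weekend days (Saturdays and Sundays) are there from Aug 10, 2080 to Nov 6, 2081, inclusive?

130

Aug 10, 2080 is a Saturday.
From Aug 10, 2080 to Nov 6, 2081 is 454 days inclusive.
454 = 7 × 64 + 6, so there are 64 full weeks plus 6 extra days.
Each full week contributes 2 weekend days (Sat, Sun): 64 × 2 = 128.
The 6 extra days are Sat, Sun, Mon, Tue, Wed, Thu — 2 of them qualify.
Total: 128 + 2 = 130.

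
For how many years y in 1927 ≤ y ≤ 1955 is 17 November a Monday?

Day of week of November 17 in each year:
1927: Thu, 1928: Sat, 1929: Sun, 1930: Mon ✓, 1931: Tue, 1932: Thu, 1933: Fri, 1934: Sat, 1935: Sun, 1936: Tue, 1937: Wed, 1938: Thu, 1939: Fri, 1940: Sun, 1941: Mon ✓, 1942: Tue, 1943: Wed, 1944: Fri, 1945: Sat, 1946: Sun, 1947: Mon ✓, 1948: Wed, 1949: Thu, 1950: Fri, 1951: Sat, 1952: Mon ✓, 1953: Tue, 1954: Wed, 1955: Thu
Mondays: 1930, 1941, 1947, 1952.

4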